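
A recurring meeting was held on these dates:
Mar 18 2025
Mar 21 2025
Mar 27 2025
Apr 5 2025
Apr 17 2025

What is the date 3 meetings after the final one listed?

Jun 10 2025

Intervals are 3, 6, 9, 12 days — an arithmetic progression with common difference 3.
Next gap: 15 days. Apr 17 2025 + 15 days = May 2 2025.
Next gap: 18 days. May 2 2025 + 18 days = May 20 2025.
Next gap: 21 days. May 20 2025 + 21 days = Jun 10 2025.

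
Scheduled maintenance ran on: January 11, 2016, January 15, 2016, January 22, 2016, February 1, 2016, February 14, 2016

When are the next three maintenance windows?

Intervals are 4, 7, 10, 13 days — an arithmetic progression with common difference 3.
Next gap: 16 days. February 14, 2016 + 16 days = March 1, 2016.
Next gap: 19 days. March 1, 2016 + 19 days = March 20, 2016.
Next gap: 22 days. March 20, 2016 + 22 days = April 11, 2016.

March 1, 2016; March 20, 2016; April 11, 2016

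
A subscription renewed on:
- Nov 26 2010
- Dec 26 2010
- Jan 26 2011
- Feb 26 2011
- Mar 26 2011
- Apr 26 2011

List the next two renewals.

The day-of-month is always 26 (30, 31, 31, 28, 31 days between events).
So this recurs on the 26th of each month.
Next: May 2011 → May 26 2011.
Next: June 2011 → Jun 26 2011.

May 26 2011, Jun 26 2011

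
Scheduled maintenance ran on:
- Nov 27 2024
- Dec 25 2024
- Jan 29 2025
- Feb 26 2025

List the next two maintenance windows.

Every date is a Wednesday; gaps 28, 35, 28 days.
Each is the last Wednesday of its month (at least one falls on the 29th or later, ruling out '4th Wednesday').
Last Wednesday of March 2025: Mar 26 2025.
Last Wednesday of April 2025: Apr 30 2025.

Mar 26 2025, Apr 30 2025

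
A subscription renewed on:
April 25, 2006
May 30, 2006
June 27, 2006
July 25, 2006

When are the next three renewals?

All Tuesdays; the gaps (35, 28, 28) vary with month length.
This is the last Tuesday of each month.
August 2006 ends with Tuesday August 29, 2006.
September 2006 ends with Tuesday September 26, 2006.
October 2006 ends with Tuesday October 31, 2006.

August 29, 2006; September 26, 2006; October 31, 2006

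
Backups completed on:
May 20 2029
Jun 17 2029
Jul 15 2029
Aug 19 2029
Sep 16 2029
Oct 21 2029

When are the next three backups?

Nov 18 2029, Dec 16 2029, Jan 20 2030

Gaps: 28, 28, 35, 28, 35 days — a mix of 28 and 35. Every date is a Sunday.
Each is the 3rd Sunday of its month.
November 2029 — 3rd Sunday is Nov 18 2029.
December 2029 — 3rd Sunday is Dec 16 2029.
January 2030 — 3rd Sunday is Jan 20 2030.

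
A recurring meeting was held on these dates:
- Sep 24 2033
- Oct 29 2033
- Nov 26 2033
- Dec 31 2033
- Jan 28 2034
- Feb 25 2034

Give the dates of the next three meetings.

All Saturdays; the gaps (35, 28, 35, 28, 28) vary with month length.
This is the last Saturday of each month.
Last Saturday of March 2034: Mar 25 2034.
April 2034 ends with Saturday Apr 29 2034.
May 2034 ends with Saturday May 27 2034.

Mar 25 2034, Apr 29 2034, May 27 2034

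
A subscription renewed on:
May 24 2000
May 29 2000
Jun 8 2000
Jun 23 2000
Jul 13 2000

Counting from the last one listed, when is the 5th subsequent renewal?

Jan 4 2001

Intervals are 5, 10, 15, 20 days — an arithmetic progression with common difference 5.
Next gap: 25 days. Jul 13 2000 + 25 days = Aug 7 2000.
Next gap: 30 days. Aug 7 2000 + 30 days = Sep 6 2000.
Next gap: 35 days. Sep 6 2000 + 35 days = Oct 11 2000.
Next gap: 40 days. Oct 11 2000 + 40 days = Nov 20 2000.
Next gap: 45 days. Nov 20 2000 + 45 days = Jan 4 2001.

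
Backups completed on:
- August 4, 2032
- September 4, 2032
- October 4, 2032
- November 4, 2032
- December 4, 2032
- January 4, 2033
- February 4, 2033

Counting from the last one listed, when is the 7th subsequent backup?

The day-of-month is always 4 (31, 30, 31, 30, 31, 31 days between events).
So this recurs on the 4th of each month.
Next: March 2033 → March 4, 2033.
Next: April 2033 → April 4, 2033.
Next: May 2033 → May 4, 2033.
Next: June 2033 → June 4, 2033.
Next: July 2033 → July 4, 2033.
Next: August 2033 → August 4, 2033.
September 2033: September 4, 2033.

September 4, 2033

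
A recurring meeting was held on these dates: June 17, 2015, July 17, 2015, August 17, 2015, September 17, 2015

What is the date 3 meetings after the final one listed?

December 17, 2015

Each date is the 17th; the gaps (30, 31, 31) track the month lengths.
The rule is the 17th of each month.
Next: October 2015 → October 17, 2015.
November 2015: November 17, 2015.
Next: December 2015 → December 17, 2015.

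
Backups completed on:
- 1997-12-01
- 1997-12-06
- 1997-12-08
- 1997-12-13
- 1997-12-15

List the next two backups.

The gap pattern 5, 2, 5, 2 repeats every 2 events.
These are the Mondays and Saturdays of each week.
Next Saturday: 1997-12-20.
The following Monday is 1997-12-22.

1997-12-20, 1997-12-22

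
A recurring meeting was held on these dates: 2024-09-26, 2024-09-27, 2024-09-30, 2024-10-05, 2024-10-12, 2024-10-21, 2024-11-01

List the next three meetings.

The spacing grows by 2 each time: 1, 3, 5, 7, 9, 11 days.
Next gap: 13 days. 2024-11-01 + 13 days = 2024-11-14.
Next gap: 15 days. 2024-11-14 + 15 days = 2024-11-29.
Next gap: 17 days. 2024-11-29 + 17 days = 2024-12-16.

2024-11-14, 2024-11-29, 2024-12-16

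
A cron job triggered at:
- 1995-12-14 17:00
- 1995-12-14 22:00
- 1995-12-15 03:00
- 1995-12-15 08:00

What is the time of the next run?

The interval is a steady 5 hours (5, 5, 5).
1995-12-15 08:00 + 5 h = 1995-12-15 13:00.

1995-12-15 13:00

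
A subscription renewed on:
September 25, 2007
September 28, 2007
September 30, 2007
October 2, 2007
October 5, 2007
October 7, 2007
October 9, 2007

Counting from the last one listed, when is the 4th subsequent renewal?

October 19, 2007

Gaps: 3, 2, 2, 3, 2, 2 days — not constant, but cyclic with period 3.
The events fall on every Tuesday, Friday and Sunday.
Next Friday: October 12, 2007.
Next Sunday: October 14, 2007.
Next Tuesday: October 16, 2007.
Next Friday: October 19, 2007.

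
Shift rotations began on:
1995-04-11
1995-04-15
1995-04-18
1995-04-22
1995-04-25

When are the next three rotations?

1995-04-29, 1995-05-02, 1995-05-06

Gaps: 4, 3, 4, 3 days — not constant, but cyclic with period 2.
The events fall on every Tuesday and Saturday.
Next Saturday: 1995-04-29.
The following Tuesday is 1995-05-02.
Next Saturday: 1995-05-06.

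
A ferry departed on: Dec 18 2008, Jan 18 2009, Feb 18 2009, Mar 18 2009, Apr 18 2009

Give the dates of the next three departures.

May 18 2009, Jun 18 2009, Jul 18 2009

Gaps: 31, 31, 28, 31 days — not constant. Every event is on the 18th of the month.
Pattern: the 18th of each month.
Next: May 2009 → May 18 2009.
June 2009: Jun 18 2009.
Next: July 2009 → Jul 18 2009.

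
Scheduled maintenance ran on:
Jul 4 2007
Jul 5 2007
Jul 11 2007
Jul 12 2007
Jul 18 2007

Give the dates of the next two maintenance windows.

Gaps: 1, 6, 1, 6 days — not constant, but cyclic with period 2.
The events fall on every Wednesday and Thursday.
Next Thursday: Jul 19 2007.
Next Wednesday: Jul 25 2007.

Jul 19 2007, Jul 25 2007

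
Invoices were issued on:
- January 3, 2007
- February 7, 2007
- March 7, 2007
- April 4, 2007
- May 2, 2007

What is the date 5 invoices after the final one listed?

October 3, 2007

All dates are Wednesdays, 35, 28, 28, 28 days apart.
Specifically, the 1st Wednesday of each month.
1st Wednesday of June 2007: June 6, 2007.
July 2007 — 1st Wednesday is July 4, 2007.
1st Wednesday of August 2007: August 1, 2007.
1st Wednesday of September 2007: September 5, 2007.
1st Wednesday of October 2007: October 3, 2007.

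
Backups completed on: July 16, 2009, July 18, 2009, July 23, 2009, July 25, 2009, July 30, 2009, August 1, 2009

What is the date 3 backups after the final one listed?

Every event lands on a Thursday or Saturday (gaps cycle 2, 5, 2, 5, 2).
So the schedule is: every Thursday and Saturday.
The following Thursday is August 6, 2009.
The following Saturday is August 8, 2009.
The following Thursday is August 13, 2009.

August 13, 2009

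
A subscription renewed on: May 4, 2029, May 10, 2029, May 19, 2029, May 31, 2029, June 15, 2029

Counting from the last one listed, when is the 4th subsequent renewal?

Intervals are 6, 9, 12, 15 days — an arithmetic progression with common difference 3.
Next gap: 18 days. June 15, 2029 + 18 days = July 3, 2029.
Next gap: 21 days. July 3, 2029 + 21 days = July 24, 2029.
Next gap: 24 days. July 24, 2029 + 24 days = August 17, 2029.
Next gap: 27 days. August 17, 2029 + 27 days = September 13, 2029.

September 13, 2029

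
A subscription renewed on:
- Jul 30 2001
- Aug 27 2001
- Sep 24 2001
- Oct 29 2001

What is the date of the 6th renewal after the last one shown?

These are Mondays with 28, 28, 35-day gaps.
Each is the final Monday of its month — Jul 30 2001 is past the 28th, so '4th Monday' doesn't fit.
November 2001 ends with Monday Nov 26 2001.
Last Monday of December 2001: Dec 31 2001.
January 2002 ends with Monday Jan 28 2002.
Last Monday of February 2002: Feb 25 2002.
March 2002 ends with Monday Mar 25 2002.
April 2002 ends with Monday Apr 29 2002.

Apr 29 2002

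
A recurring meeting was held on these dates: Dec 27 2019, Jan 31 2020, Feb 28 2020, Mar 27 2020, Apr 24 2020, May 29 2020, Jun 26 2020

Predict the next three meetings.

These are Fridays with 35, 28, 28, 28, 35, 28-day gaps.
Each is the final Friday of its month — Jan 31 2020 is past the 28th, so '4th Friday' doesn't fit.
July 2020 ends with Friday Jul 31 2020.
August 2020 ends with Friday Aug 28 2020.
September 2020 ends with Friday Sep 25 2020.

Jul 31 2020, Aug 28 2020, Sep 25 2020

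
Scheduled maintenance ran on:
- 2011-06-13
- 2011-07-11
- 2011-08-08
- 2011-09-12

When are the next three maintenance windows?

Gaps: 28, 28, 35 days — a mix of 28 and 35. Every date is a Monday.
Each is the 2nd Monday of its month.
2nd Monday of October 2011: 2011-10-10.
2nd Monday of November 2011: 2011-11-14.
2nd Monday of December 2011: 2011-12-12.

2011-10-10, 2011-11-14, 2011-12-12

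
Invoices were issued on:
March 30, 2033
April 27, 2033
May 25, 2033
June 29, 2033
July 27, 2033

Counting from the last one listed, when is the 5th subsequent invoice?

December 28, 2033

These are Wednesdays with 28, 28, 35, 28-day gaps.
Each is the final Wednesday of its month — March 30, 2033 is past the 28th, so '4th Wednesday' doesn't fit.
Last Wednesday of August 2033: August 31, 2033.
Last Wednesday of September 2033: September 28, 2033.
Last Wednesday of October 2033: October 26, 2033.
Last Wednesday of November 2033: November 30, 2033.
December 2033 ends with Wednesday December 28, 2033.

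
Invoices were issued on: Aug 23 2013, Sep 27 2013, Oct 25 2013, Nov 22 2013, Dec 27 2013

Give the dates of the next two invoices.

All dates are Fridays, 35, 28, 28, 35 days apart.
Specifically, the 4th Friday of each month.
4th Friday of January 2014: Jan 24 2014.
4th Friday of February 2014: Feb 28 2014.

Jan 24 2014, Feb 28 2014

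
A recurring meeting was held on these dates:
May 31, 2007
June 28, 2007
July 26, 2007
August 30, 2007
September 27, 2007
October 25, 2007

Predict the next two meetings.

All Thursdays; the gaps (28, 28, 35, 28, 28) vary with month length.
This is the last Thursday of each month.
November 2007 ends with Thursday November 29, 2007.
Last Thursday of December 2007: December 27, 2007.

November 29, 2007; December 27, 2007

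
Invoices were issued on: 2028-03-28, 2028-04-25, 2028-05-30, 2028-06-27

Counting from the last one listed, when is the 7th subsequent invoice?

2029-01-30

All Tuesdays; the gaps (28, 35, 28) vary with month length.
This is the last Tuesday of each month.
Last Tuesday of July 2028: 2028-07-25.
August 2028 ends with Tuesday 2028-08-29.
September 2028 ends with Tuesday 2028-09-26.
Last Tuesday of October 2028: 2028-10-31.
November 2028 ends with Tuesday 2028-11-28.
December 2028 ends with Tuesday 2028-12-26.
Last Tuesday of January 2029: 2029-01-30.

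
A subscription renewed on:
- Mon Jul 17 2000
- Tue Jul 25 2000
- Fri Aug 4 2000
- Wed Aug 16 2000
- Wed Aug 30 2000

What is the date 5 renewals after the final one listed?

Fri Dec 8 2000

Intervals are 8, 10, 12, 14 days — an arithmetic progression with common difference 2.
Next gap: 16 days. Wed Aug 30 2000 + 16 days = Fri Sep 15 2000.
Next gap: 18 days. Fri Sep 15 2000 + 18 days = Tue Oct 3 2000.
Next gap: 20 days. Tue Oct 3 2000 + 20 days = Mon Oct 23 2000.
Next gap: 22 days. Mon Oct 23 2000 + 22 days = Tue Nov 14 2000.
Next gap: 24 days. Tue Nov 14 2000 + 24 days = Fri Dec 8 2000.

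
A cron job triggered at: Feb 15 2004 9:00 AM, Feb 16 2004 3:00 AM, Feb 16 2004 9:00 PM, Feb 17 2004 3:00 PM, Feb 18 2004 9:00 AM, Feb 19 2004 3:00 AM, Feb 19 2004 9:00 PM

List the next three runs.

Feb 20 2004 3:00 PM, Feb 21 2004 9:00 AM, Feb 22 2004 3:00 AM

The interval is a steady 18 hours (18, 18, 18, 18, 18, 18).
Feb 19 2004 9:00 PM + 18 h = Feb 20 2004 3:00 PM.
Feb 20 2004 3:00 PM + 18 h = Feb 21 2004 9:00 AM.
Feb 21 2004 9:00 AM + 18 h = Feb 22 2004 3:00 AM.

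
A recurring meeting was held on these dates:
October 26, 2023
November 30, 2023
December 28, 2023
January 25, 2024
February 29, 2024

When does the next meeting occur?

March 28, 2024

All Thursdays; the gaps (35, 28, 28, 35) vary with month length.
This is the last Thursday of each month.
Last Thursday of March 2024: March 28, 2024.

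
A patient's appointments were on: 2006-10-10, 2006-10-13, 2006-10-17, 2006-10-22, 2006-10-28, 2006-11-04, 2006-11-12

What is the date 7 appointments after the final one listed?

Intervals are 3, 4, 5, 6, 7, 8 days — an arithmetic progression with common difference 1.
Next gap: 9 days. 2006-11-12 + 9 days = 2006-11-21.
Next gap: 10 days. 2006-11-21 + 10 days = 2006-12-01.
Next gap: 11 days. 2006-12-01 + 11 days = 2006-12-12.
Next gap: 12 days. 2006-12-12 + 12 days = 2006-12-24.
Next gap: 13 days. 2006-12-24 + 13 days = 2007-01-06.
Next gap: 14 days. 2007-01-06 + 14 days = 2007-01-20.
Next gap: 15 days. 2007-01-20 + 15 days = 2007-02-04.

2007-02-04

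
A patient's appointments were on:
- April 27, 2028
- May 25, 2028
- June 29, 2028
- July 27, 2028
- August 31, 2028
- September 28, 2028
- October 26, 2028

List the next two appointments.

November 30, 2028; December 28, 2028

Every date is a Thursday; gaps 28, 35, 28, 35, 28, 28 days.
Each is the last Thursday of its month (at least one falls on the 29th or later, ruling out '4th Thursday').
Last Thursday of November 2028: November 30, 2028.
December 2028 ends with Thursday December 28, 2028.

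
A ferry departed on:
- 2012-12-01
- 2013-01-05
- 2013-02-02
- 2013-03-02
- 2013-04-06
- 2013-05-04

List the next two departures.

Gaps: 35, 28, 28, 35, 28 days — a mix of 28 and 35. Every date is a Saturday.
Each is the 1st Saturday of its month.
1st Saturday of June 2013: 2013-06-01.
1st Saturday of July 2013: 2013-07-06.

2013-06-01, 2013-07-06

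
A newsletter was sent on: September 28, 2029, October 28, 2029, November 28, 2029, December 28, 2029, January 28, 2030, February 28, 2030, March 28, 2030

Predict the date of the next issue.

Gaps: 30, 31, 30, 31, 31, 28 days — not constant. Every event is on the 28th of the month.
Pattern: the 28th of each month.
Next: April 2030 → April 28, 2030.

April 28, 2030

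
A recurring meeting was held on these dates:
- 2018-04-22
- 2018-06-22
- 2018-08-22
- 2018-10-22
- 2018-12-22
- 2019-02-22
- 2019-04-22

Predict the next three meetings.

2019-06-22, 2019-08-22, 2019-10-22

Each date is the 22nd; the gaps (61, 61, 61, 61, 62, 59) track the month lengths.
The rule is the 22nd of every 2 months.
Next: June 2019 → 2019-06-22.
Next: August 2019 → 2019-08-22.
Next: October 2019 → 2019-10-22.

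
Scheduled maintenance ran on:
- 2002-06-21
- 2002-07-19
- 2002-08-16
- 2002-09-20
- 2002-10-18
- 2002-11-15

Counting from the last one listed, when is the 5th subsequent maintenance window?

2003-04-18

All dates are Fridays, 28, 28, 35, 28, 28 days apart.
Specifically, the 3rd Friday of each month.
3rd Friday of December 2002: 2002-12-20.
3rd Friday of January 2003: 2003-01-17.
3rd Friday of February 2003: 2003-02-21.
March 2003 — 3rd Friday is 2003-03-21.
3rd Friday of April 2003: 2003-04-18.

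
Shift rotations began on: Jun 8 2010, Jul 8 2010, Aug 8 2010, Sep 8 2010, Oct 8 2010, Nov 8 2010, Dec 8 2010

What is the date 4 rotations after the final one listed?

Apr 8 2011

Gaps: 30, 31, 31, 30, 31, 30 days — not constant. Every event is on the 8th of the month.
Pattern: the 8th of each month.
Next: January 2011 → Jan 8 2011.
February 2011: Feb 8 2011.
Next: March 2011 → Mar 8 2011.
April 2011: Apr 8 2011.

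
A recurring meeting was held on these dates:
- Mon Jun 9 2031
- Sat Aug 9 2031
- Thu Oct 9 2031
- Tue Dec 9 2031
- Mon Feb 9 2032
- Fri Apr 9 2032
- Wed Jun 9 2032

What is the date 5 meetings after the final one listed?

Sat Apr 9 2033

Gaps: 61, 61, 61, 62, 60, 61 days — not constant. Every event is on the 9th of the month.
Pattern: the 9th of every 2 months.
Next: August 2032 → Mon Aug 9 2032.
Next: October 2032 → Sat Oct 9 2032.
December 2032: Thu Dec 9 2032.
February 2033: Wed Feb 9 2033.
April 2033: Sat Apr 9 2033.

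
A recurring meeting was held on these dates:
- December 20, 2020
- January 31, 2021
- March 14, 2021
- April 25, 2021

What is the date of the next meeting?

June 6, 2021

Every event comes 42 days after the last (42, 42, 42).
April 25, 2021 + 42 days = June 6, 2021.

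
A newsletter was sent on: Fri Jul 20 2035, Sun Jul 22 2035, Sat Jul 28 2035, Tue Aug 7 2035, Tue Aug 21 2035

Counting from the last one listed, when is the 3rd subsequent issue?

The spacing grows by 4 each time: 2, 6, 10, 14 days.
Next gap: 18 days. Tue Aug 21 2035 + 18 days = Sat Sep 8 2035.
Next gap: 22 days. Sat Sep 8 2035 + 22 days = Sun Sep 30 2035.
Next gap: 26 days. Sun Sep 30 2035 + 26 days = Fri Oct 26 2035.

Fri Oct 26 2035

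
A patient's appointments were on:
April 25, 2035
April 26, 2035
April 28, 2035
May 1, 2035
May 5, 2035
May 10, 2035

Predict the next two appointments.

May 16, 2035; May 23, 2035

Intervals are 1, 2, 3, 4, 5 days — an arithmetic progression with common difference 1.
Next gap: 6 days. May 10, 2035 + 6 days = May 16, 2035.
Next gap: 7 days. May 16, 2035 + 7 days = May 23, 2035.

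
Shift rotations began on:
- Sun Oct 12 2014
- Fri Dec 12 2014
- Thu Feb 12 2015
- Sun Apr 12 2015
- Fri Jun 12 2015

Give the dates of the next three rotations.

The day-of-month is always 12 (61, 62, 59, 61 days between events).
So this recurs on the 12th of every 2 months.
August 2015: Wed Aug 12 2015.
October 2015: Mon Oct 12 2015.
Next: December 2015 → Sat Dec 12 2015.

Wed Aug 12 2015, Mon Oct 12 2015, Sat Dec 12 2015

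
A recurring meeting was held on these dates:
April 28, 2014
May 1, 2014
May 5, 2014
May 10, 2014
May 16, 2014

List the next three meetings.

The spacing grows by 1 each time: 3, 4, 5, 6 days.
Next gap: 7 days. May 16, 2014 + 7 days = May 23, 2014.
Next gap: 8 days. May 23, 2014 + 8 days = May 31, 2014.
Next gap: 9 days. May 31, 2014 + 9 days = June 9, 2014.

May 23, 2014; May 31, 2014; June 9, 2014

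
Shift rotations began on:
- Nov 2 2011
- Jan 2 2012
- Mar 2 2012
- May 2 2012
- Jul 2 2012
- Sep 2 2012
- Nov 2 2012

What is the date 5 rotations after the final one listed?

Sep 2 2013

Each date is the 2nd; the gaps (61, 60, 61, 61, 62, 61) track the month lengths.
The rule is the 2nd of every 2 months.
Next: January 2013 → Jan 2 2013.
March 2013: Mar 2 2013.
Next: May 2013 → May 2 2013.
July 2013: Jul 2 2013.
September 2013: Sep 2 2013.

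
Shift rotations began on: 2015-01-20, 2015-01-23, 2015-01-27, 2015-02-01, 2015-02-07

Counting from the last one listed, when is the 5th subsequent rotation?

Gaps: 3, 4, 5, 6 days — each gap is 1 larger than the previous one.
Next gap: 7 days. 2015-02-07 + 7 days = 2015-02-14.
Next gap: 8 days. 2015-02-14 + 8 days = 2015-02-22.
Next gap: 9 days. 2015-02-22 + 9 days = 2015-03-03.
Next gap: 10 days. 2015-03-03 + 10 days = 2015-03-13.
Next gap: 11 days. 2015-03-13 + 11 days = 2015-03-24.

2015-03-24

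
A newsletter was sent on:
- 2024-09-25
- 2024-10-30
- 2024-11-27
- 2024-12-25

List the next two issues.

These are Wednesdays with 35, 28, 28-day gaps.
Each is the final Wednesday of its month — 2024-10-30 is past the 28th, so '4th Wednesday' doesn't fit.
January 2025 ends with Wednesday 2025-01-29.
February 2025 ends with Wednesday 2025-02-26.

2025-01-29, 2025-02-26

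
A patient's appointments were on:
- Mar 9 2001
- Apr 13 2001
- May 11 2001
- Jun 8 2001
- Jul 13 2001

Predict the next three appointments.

These are Fridays at 28- or 35-day spacing (35, 28, 28, 35).
The pattern: 2nd Friday of the month.
2nd Friday of August 2001: Aug 10 2001.
September 2001 — 2nd Friday is Sep 14 2001.
2nd Friday of October 2001: Oct 12 2001.

Aug 10 2001, Sep 14 2001, Oct 12 2001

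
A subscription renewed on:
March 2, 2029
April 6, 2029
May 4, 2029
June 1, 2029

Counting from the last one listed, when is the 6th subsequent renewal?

All dates are Fridays, 35, 28, 28 days apart.
Specifically, the 1st Friday of each month.
July 2029 — 1st Friday is July 6, 2029.
1st Friday of August 2029: August 3, 2029.
1st Friday of September 2029: September 7, 2029.
October 2029 — 1st Friday is October 5, 2029.
November 2029 — 1st Friday is November 2, 2029.
December 2029 — 1st Friday is December 7, 2029.

December 7, 2029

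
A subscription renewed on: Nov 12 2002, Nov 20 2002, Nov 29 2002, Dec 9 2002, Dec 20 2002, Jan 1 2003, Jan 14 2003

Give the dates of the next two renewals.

The spacing grows by 1 each time: 8, 9, 10, 11, 12, 13 days.
Next gap: 14 days. Jan 14 2003 + 14 days = Jan 28 2003.
Next gap: 15 days. Jan 28 2003 + 15 days = Feb 12 2003.

Jan 28 2003, Feb 12 2003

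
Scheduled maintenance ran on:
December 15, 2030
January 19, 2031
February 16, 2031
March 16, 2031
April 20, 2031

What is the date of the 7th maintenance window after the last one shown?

November 16, 2031

Gaps: 35, 28, 28, 35 days — a mix of 28 and 35. Every date is a Sunday.
Each is the 3rd Sunday of its month.
3rd Sunday of May 2031: May 18, 2031.
June 2031 — 3rd Sunday is June 15, 2031.
July 2031 — 3rd Sunday is July 20, 2031.
3rd Sunday of August 2031: August 17, 2031.
September 2031 — 3rd Sunday is September 21, 2031.
October 2031 — 3rd Sunday is October 19, 2031.
November 2031 — 3rd Sunday is November 16, 2031.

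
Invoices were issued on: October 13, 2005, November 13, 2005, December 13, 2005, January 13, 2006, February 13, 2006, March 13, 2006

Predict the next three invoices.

April 13, 2006; May 13, 2006; June 13, 2006

Gaps: 31, 30, 31, 31, 28 days — not constant. Every event is on the 13th of the month.
Pattern: the 13th of each month.
April 2006: April 13, 2006.
Next: May 2006 → May 13, 2006.
June 2006: June 13, 2006.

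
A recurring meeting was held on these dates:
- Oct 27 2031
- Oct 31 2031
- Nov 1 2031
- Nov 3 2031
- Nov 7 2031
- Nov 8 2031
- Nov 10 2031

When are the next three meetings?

Nov 14 2031, Nov 15 2031, Nov 17 2031

The gap pattern 4, 1, 2, 4, 1, 2 repeats every 3 events.
These are the Mondays, Fridays and Saturdays of each week.
Next Friday: Nov 14 2031.
Next Saturday: Nov 15 2031.
Next Monday: Nov 17 2031.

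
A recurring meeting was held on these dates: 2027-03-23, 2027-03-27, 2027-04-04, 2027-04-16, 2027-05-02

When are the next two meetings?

2027-05-22, 2027-06-15

The spacing grows by 4 each time: 4, 8, 12, 16 days.
Next gap: 20 days. 2027-05-02 + 20 days = 2027-05-22.
Next gap: 24 days. 2027-05-22 + 24 days = 2027-06-15.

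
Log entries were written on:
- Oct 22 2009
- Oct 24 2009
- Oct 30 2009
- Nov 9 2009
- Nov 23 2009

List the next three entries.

Dec 11 2009, Jan 2 2010, Jan 28 2010

The spacing grows by 4 each time: 2, 6, 10, 14 days.
Next gap: 18 days. Nov 23 2009 + 18 days = Dec 11 2009.
Next gap: 22 days. Dec 11 2009 + 22 days = Jan 2 2010.
Next gap: 26 days. Jan 2 2010 + 26 days = Jan 28 2010.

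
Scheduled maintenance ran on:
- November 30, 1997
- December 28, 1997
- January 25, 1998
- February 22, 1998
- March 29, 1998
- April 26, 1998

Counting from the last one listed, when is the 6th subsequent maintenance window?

These are Sundays with 28, 28, 28, 35, 28-day gaps.
Each is the final Sunday of its month — November 30, 1997 is past the 28th, so '4th Sunday' doesn't fit.
May 1998 ends with Sunday May 31, 1998.
Last Sunday of June 1998: June 28, 1998.
July 1998 ends with Sunday July 26, 1998.
Last Sunday of August 1998: August 30, 1998.
Last Sunday of September 1998: September 27, 1998.
October 1998 ends with Sunday October 25, 1998.

October 25, 1998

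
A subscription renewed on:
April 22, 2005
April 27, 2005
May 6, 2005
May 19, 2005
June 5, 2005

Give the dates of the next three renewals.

June 26, 2005; July 21, 2005; August 19, 2005

Intervals are 5, 9, 13, 17 days — an arithmetic progression with common difference 4.
Next gap: 21 days. June 5, 2005 + 21 days = June 26, 2005.
Next gap: 25 days. June 26, 2005 + 25 days = July 21, 2005.
Next gap: 29 days. July 21, 2005 + 29 days = August 19, 2005.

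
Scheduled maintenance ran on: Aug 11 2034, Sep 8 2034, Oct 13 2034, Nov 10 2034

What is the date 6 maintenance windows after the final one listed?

May 11 2035

All dates are Fridays, 28, 35, 28 days apart.
Specifically, the 2nd Friday of each month.
2nd Friday of December 2034: Dec 8 2034.
January 2035 — 2nd Friday is Jan 12 2035.
2nd Friday of February 2035: Feb 9 2035.
2nd Friday of March 2035: Mar 9 2035.
2nd Friday of April 2035: Apr 13 2035.
2nd Friday of May 2035: May 11 2035.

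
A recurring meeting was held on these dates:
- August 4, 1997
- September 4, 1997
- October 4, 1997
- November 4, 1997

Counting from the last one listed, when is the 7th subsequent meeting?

Each date is the 4th; the gaps (31, 30, 31) track the month lengths.
The rule is the 4th of each month.
December 1997: December 4, 1997.
January 1998: January 4, 1998.
Next: February 1998 → February 4, 1998.
Next: March 1998 → March 4, 1998.
April 1998: April 4, 1998.
May 1998: May 4, 1998.
Next: June 1998 → June 4, 1998.

June 4, 1998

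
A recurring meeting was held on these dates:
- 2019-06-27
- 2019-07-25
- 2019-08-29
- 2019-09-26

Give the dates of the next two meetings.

These are Thursdays with 28, 35, 28-day gaps.
Each is the final Thursday of its month — 2019-08-29 is past the 28th, so '4th Thursday' doesn't fit.
Last Thursday of October 2019: 2019-10-31.
November 2019 ends with Thursday 2019-11-28.

2019-10-31, 2019-11-28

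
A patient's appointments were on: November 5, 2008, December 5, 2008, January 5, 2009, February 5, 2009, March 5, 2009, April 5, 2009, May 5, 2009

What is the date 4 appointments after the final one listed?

September 5, 2009

Each date is the 5th; the gaps (30, 31, 31, 28, 31, 30) track the month lengths.
The rule is the 5th of each month.
June 2009: June 5, 2009.
Next: July 2009 → July 5, 2009.
August 2009: August 5, 2009.
September 2009: September 5, 2009.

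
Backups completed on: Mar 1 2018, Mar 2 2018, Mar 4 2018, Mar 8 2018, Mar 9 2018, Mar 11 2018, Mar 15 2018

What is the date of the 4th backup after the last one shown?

Mar 23 2018

The gap pattern 1, 2, 4, 1, 2, 4 repeats every 3 events.
These are the Thursdays, Fridays and Sundays of each week.
The following Friday is Mar 16 2018.
The following Sunday is Mar 18 2018.
The following Thursday is Mar 22 2018.
The following Friday is Mar 23 2018.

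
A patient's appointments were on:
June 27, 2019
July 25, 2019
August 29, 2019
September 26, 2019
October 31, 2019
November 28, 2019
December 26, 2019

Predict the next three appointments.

Every date is a Thursday; gaps 28, 35, 28, 35, 28, 28 days.
Each is the last Thursday of its month (at least one falls on the 29th or later, ruling out '4th Thursday').
Last Thursday of January 2020: January 30, 2020.
February 2020 ends with Thursday February 27, 2020.
March 2020 ends with Thursday March 26, 2020.

January 30, 2020; February 27, 2020; March 26, 2020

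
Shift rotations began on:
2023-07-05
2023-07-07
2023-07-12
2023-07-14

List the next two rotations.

Every event lands on a Wednesday or Friday (gaps cycle 2, 5, 2).
So the schedule is: every Wednesday and Friday.
The following Wednesday is 2023-07-19.
Next Friday: 2023-07-21.

2023-07-19, 2023-07-21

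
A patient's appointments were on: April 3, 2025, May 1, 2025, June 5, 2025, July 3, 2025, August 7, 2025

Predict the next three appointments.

September 4, 2025; October 2, 2025; November 6, 2025

All dates are Thursdays, 28, 35, 28, 35 days apart.
Specifically, the 1st Thursday of each month.
September 2025 — 1st Thursday is September 4, 2025.
1st Thursday of October 2025: October 2, 2025.
1st Thursday of November 2025: November 6, 2025.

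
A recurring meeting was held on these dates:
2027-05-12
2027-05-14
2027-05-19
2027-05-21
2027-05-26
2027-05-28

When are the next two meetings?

2027-06-02, 2027-06-04

Gaps: 2, 5, 2, 5, 2 days — not constant, but cyclic with period 2.
The events fall on every Wednesday and Friday.
The following Wednesday is 2027-06-02.
The following Friday is 2027-06-04.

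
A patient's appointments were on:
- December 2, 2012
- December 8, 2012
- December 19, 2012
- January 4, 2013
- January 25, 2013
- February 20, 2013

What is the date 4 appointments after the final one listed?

July 24, 2013

Gaps: 6, 11, 16, 21, 26 days — each gap is 5 larger than the previous one.
Next gap: 31 days. February 20, 2013 + 31 days = March 23, 2013.
Next gap: 36 days. March 23, 2013 + 36 days = April 28, 2013.
Next gap: 41 days. April 28, 2013 + 41 days = June 8, 2013.
Next gap: 46 days. June 8, 2013 + 46 days = July 24, 2013.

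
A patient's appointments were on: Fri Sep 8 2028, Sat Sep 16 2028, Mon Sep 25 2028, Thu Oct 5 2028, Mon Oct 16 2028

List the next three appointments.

Intervals are 8, 9, 10, 11 days — an arithmetic progression with common difference 1.
Next gap: 12 days. Mon Oct 16 2028 + 12 days = Sat Oct 28 2028.
Next gap: 13 days. Sat Oct 28 2028 + 13 days = Fri Nov 10 2028.
Next gap: 14 days. Fri Nov 10 2028 + 14 days = Fri Nov 24 2028.

Sat Oct 28 2028, Fri Nov 10 2028, Fri Nov 24 2028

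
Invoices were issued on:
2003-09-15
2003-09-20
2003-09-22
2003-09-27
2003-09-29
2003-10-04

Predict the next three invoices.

The gap pattern 5, 2, 5, 2, 5 repeats every 2 events.
These are the Mondays and Saturdays of each week.
The following Monday is 2003-10-06.
The following Saturday is 2003-10-11.
The following Monday is 2003-10-13.

2003-10-06, 2003-10-11, 2003-10-13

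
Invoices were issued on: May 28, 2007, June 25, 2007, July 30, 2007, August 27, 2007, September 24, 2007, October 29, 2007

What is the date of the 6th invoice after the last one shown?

Every date is a Monday; gaps 28, 35, 28, 28, 35 days.
Each is the last Monday of its month (at least one falls on the 29th or later, ruling out '4th Monday').
November 2007 ends with Monday November 26, 2007.
December 2007 ends with Monday December 31, 2007.
January 2008 ends with Monday January 28, 2008.
Last Monday of February 2008: February 25, 2008.
Last Monday of March 2008: March 31, 2008.
April 2008 ends with Monday April 28, 2008.

April 28, 2008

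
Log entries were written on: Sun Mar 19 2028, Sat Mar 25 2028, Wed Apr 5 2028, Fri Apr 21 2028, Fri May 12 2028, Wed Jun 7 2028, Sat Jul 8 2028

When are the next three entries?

Sun Aug 13 2028, Sat Sep 23 2028, Wed Nov 8 2028

Gaps: 6, 11, 16, 21, 26, 31 days — each gap is 5 larger than the previous one.
Next gap: 36 days. Sat Jul 8 2028 + 36 days = Sun Aug 13 2028.
Next gap: 41 days. Sun Aug 13 2028 + 41 days = Sat Sep 23 2028.
Next gap: 46 days. Sat Sep 23 2028 + 46 days = Wed Nov 8 2028.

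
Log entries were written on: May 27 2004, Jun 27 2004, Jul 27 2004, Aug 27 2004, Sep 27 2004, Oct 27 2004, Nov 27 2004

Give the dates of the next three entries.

The day-of-month is always 27 (31, 30, 31, 31, 30, 31 days between events).
So this recurs on the 27th of each month.
December 2004: Dec 27 2004.
January 2005: Jan 27 2005.
Next: February 2005 → Feb 27 2005.

Dec 27 2004, Jan 27 2005, Feb 27 2005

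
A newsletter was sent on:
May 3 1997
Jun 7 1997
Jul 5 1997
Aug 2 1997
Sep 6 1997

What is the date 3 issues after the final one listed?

All dates are Saturdays, 35, 28, 28, 35 days apart.
Specifically, the 1st Saturday of each month.
October 1997 — 1st Saturday is Oct 4 1997.
November 1997 — 1st Saturday is Nov 1 1997.
1st Saturday of December 1997: Dec 6 1997.

Dec 6 1997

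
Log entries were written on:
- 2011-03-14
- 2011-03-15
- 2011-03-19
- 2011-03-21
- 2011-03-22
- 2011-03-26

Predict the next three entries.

Every event lands on a Monday or Tuesday or Saturday (gaps cycle 1, 4, 2, 1, 4).
So the schedule is: every Monday, Tuesday and Saturday.
Next Monday: 2011-03-28.
The following Tuesday is 2011-03-29.
Next Saturday: 2011-04-02.

2011-03-28, 2011-03-29, 2011-04-02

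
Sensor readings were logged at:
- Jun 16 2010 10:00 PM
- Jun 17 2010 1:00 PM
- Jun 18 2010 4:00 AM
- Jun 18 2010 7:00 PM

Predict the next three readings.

Jun 19 2010 10:00 AM, Jun 20 2010 1:00 AM, Jun 20 2010 4:00 PM

Spacing: 15, 15, 15 h — constant 15 h.
Jun 18 2010 7:00 PM + 15 h = Jun 19 2010 10:00 AM.
Jun 19 2010 10:00 AM + 15 h = Jun 20 2010 1:00 AM.
Jun 20 2010 1:00 AM + 15 h = Jun 20 2010 4:00 PM.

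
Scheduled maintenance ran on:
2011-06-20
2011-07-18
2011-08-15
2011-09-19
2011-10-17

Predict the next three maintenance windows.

All dates are Mondays, 28, 28, 35, 28 days apart.
Specifically, the 3rd Monday of each month.
3rd Monday of November 2011: 2011-11-21.
3rd Monday of December 2011: 2011-12-19.
3rd Monday of January 2012: 2012-01-16.

2011-11-21, 2011-12-19, 2012-01-16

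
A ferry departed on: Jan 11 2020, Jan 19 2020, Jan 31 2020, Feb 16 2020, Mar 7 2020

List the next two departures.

Mar 31 2020, Apr 28 2020

Gaps: 8, 12, 16, 20 days — each gap is 4 larger than the previous one.
Next gap: 24 days. Mar 7 2020 + 24 days = Mar 31 2020.
Next gap: 28 days. Mar 31 2020 + 28 days = Apr 28 2020.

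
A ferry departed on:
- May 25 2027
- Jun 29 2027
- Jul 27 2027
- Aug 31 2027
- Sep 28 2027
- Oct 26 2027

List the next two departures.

Nov 30 2027, Dec 28 2027

Every date is a Tuesday; gaps 35, 28, 35, 28, 28 days.
Each is the last Tuesday of its month (at least one falls on the 29th or later, ruling out '4th Tuesday').
Last Tuesday of November 2027: Nov 30 2027.
Last Tuesday of December 2027: Dec 28 2027.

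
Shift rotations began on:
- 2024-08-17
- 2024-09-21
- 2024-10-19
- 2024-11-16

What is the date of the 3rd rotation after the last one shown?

2025-02-15

All dates are Saturdays, 35, 28, 28 days apart.
Specifically, the 3rd Saturday of each month.
3rd Saturday of December 2024: 2024-12-21.
January 2025 — 3rd Saturday is 2025-01-18.
February 2025 — 3rd Saturday is 2025-02-15.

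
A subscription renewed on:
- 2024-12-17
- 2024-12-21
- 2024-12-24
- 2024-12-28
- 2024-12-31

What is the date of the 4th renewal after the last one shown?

The gap pattern 4, 3, 4, 3 repeats every 2 events.
These are the Tuesdays and Saturdays of each week.
The following Saturday is 2025-01-04.
The following Tuesday is 2025-01-07.
Next Saturday: 2025-01-11.
The following Tuesday is 2025-01-14.

2025-01-14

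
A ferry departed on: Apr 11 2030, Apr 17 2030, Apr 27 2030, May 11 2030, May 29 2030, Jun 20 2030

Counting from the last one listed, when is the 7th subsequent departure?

Mar 13 2031

Gaps: 6, 10, 14, 18, 22 days — each gap is 4 larger than the previous one.
Next gap: 26 days. Jun 20 2030 + 26 days = Jul 16 2030.
Next gap: 30 days. Jul 16 2030 + 30 days = Aug 15 2030.
Next gap: 34 days. Aug 15 2030 + 34 days = Sep 18 2030.
Next gap: 38 days. Sep 18 2030 + 38 days = Oct 26 2030.
Next gap: 42 days. Oct 26 2030 + 42 days = Dec 7 2030.
Next gap: 46 days. Dec 7 2030 + 46 days = Jan 22 2031.
Next gap: 50 days. Jan 22 2031 + 50 days = Mar 13 2031.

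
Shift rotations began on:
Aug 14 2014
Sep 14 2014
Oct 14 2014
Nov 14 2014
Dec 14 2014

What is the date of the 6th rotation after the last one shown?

Gaps: 31, 30, 31, 30 days — not constant. Every event is on the 14th of the month.
Pattern: the 14th of each month.
January 2015: Jan 14 2015.
Next: February 2015 → Feb 14 2015.
March 2015: Mar 14 2015.
April 2015: Apr 14 2015.
May 2015: May 14 2015.
June 2015: Jun 14 2015.

Jun 14 2015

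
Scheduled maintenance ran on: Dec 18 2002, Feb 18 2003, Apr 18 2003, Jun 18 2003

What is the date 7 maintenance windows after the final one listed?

Aug 18 2004

Each date is the 18th; the gaps (62, 59, 61) track the month lengths.
The rule is the 18th of every 2 months.
Next: August 2003 → Aug 18 2003.
October 2003: Oct 18 2003.
Next: December 2003 → Dec 18 2003.
Next: February 2004 → Feb 18 2004.
Next: April 2004 → Apr 18 2004.
Next: June 2004 → Jun 18 2004.
Next: August 2004 → Aug 18 2004.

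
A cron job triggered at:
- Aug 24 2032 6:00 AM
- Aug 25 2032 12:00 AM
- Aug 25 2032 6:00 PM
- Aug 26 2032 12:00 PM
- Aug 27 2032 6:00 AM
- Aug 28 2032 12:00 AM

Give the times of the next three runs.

Aug 28 2032 6:00 PM, Aug 29 2032 12:00 PM, Aug 30 2032 6:00 AM

Spacing: 18, 18, 18, 18, 18 h — constant 18 h.
Aug 28 2032 12:00 AM + 18 h = Aug 28 2032 6:00 PM.
Aug 28 2032 6:00 PM + 18 h = Aug 29 2032 12:00 PM.
Aug 29 2032 12:00 PM + 18 h = Aug 30 2032 6:00 AM.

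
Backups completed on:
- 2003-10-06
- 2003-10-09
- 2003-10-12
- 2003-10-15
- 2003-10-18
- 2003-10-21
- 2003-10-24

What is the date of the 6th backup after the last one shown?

Every event comes 3 days after the last (3, 3, 3, 3, 3, 3).
2003-10-24 + 3 days = 2003-10-27.
2003-10-27 + 3 days = 2003-10-30.
2003-10-30 + 3 days = 2003-11-02.
2003-11-02 + 3 days = 2003-11-05.
2003-11-05 + 3 days = 2003-11-08.
2003-11-08 + 3 days = 2003-11-11.

2003-11-11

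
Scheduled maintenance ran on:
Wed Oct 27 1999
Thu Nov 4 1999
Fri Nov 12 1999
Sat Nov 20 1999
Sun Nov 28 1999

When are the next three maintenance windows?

Every event comes 8 days after the last (8, 8, 8, 8).
Sun Nov 28 1999 + 8 days = Mon Dec 6 1999.
Mon Dec 6 1999 + 8 days = Tue Dec 14 1999.
Tue Dec 14 1999 + 8 days = Wed Dec 22 1999.

Mon Dec 6 1999, Tue Dec 14 1999, Wed Dec 22 1999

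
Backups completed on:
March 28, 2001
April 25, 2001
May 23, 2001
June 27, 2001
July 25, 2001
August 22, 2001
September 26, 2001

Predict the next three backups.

These are Wednesdays at 28- or 35-day spacing (28, 28, 35, 28, 28, 35).
The pattern: 4th Wednesday of the month.
October 2001 — 4th Wednesday is October 24, 2001.
4th Wednesday of November 2001: November 28, 2001.
December 2001 — 4th Wednesday is December 26, 2001.

October 24, 2001; November 28, 2001; December 26, 2001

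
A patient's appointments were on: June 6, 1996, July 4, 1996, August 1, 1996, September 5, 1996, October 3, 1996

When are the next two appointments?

November 7, 1996; December 5, 1996

Gaps: 28, 28, 35, 28 days — a mix of 28 and 35. Every date is a Thursday.
Each is the 1st Thursday of its month.
1st Thursday of November 1996: November 7, 1996.
1st Thursday of December 1996: December 5, 1996.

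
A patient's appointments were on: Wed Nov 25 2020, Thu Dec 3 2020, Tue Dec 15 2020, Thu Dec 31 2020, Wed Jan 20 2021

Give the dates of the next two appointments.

Sat Feb 13 2021, Sat Mar 13 2021

The spacing grows by 4 each time: 8, 12, 16, 20 days.
Next gap: 24 days. Wed Jan 20 2021 + 24 days = Sat Feb 13 2021.
Next gap: 28 days. Sat Feb 13 2021 + 28 days = Sat Mar 13 2021.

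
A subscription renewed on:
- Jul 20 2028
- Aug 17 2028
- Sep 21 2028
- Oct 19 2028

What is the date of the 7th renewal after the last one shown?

These are Thursdays at 28- or 35-day spacing (28, 35, 28).
The pattern: 3rd Thursday of the month.
November 2028 — 3rd Thursday is Nov 16 2028.
3rd Thursday of December 2028: Dec 21 2028.
3rd Thursday of January 2029: Jan 18 2029.
3rd Thursday of February 2029: Feb 15 2029.
March 2029 — 3rd Thursday is Mar 15 2029.
April 2029 — 3rd Thursday is Apr 19 2029.
May 2029 — 3rd Thursday is May 17 2029.

May 17 2029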